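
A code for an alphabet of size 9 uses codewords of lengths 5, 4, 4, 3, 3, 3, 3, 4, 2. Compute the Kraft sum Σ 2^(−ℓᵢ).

With common denominator 2^5 = 32: Σ 2^(−ℓᵢ) = 1/32 + 2/32 + 2/32 + 4/32 + 4/32 + 4/32 + 4/32 + 2/32 + 8/32 = 31/32 = 0.96875.

0.96875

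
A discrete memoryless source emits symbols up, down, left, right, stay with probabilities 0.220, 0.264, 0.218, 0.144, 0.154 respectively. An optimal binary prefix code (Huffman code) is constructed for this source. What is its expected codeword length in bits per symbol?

Repeatedly combine the two least-probable nodes; the expected code length is the sum of the merged weights.
merge 18/125 + 77/500 → 149/500
merge 109/500 + 11/50 → 219/500
merge 33/125 + 149/500 → 281/500
merge 219/500 + 281/500 → 1
L = 149/500 + 219/500 + 281/500 + 1 = 1149/500 = 2.298 bits/symbol.

2.298 bits/symbol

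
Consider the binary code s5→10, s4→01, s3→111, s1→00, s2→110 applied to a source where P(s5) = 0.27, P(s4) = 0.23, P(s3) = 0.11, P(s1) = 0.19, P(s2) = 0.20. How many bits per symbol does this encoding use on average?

L̄ = Σ pᵢ·ℓᵢ = 0.27·2 + 0.23·2 + 0.11·3 + 0.19·2 + 0.20·3 = 2.31 bits/symbol.

2.31 bits/symbol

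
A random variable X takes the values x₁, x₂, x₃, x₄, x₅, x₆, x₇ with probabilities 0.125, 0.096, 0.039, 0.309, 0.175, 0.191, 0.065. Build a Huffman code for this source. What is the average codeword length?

Repeatedly combine the two least-probable nodes; the expected code length is the sum of the merged weights.
merge 39/1000 + 13/200 → 13/125
merge 12/125 + 13/125 → 1/5
merge 1/8 + 7/40 → 3/10
merge 191/1000 + 1/5 → 391/1000
merge 3/10 + 309/1000 → 609/1000
merge 391/1000 + 609/1000 → 1
L = 13/125 + 1/5 + 3/10 + 391/1000 + 609/1000 + 1 = 651/250 = 2.604 bits/symbol.

2.604 bits/symbol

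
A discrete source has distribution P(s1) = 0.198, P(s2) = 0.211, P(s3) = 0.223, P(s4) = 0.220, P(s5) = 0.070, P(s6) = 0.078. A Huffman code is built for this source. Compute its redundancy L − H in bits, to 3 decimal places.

Entropy H = −Σ p log₂ p ≈ 2.4552 bits.
Huffman merges: 7/100+39/500→37/250; 37/250+99/500→173/500; 211/1000+11/50→431/1000; 223/1000+173/500→569/1000; 431/1000+569/1000→1. L = 1247/500 ≈ 2.4940.
L − H = 2.4940 − 2.4552 = 0.039 bits.

0.039 bits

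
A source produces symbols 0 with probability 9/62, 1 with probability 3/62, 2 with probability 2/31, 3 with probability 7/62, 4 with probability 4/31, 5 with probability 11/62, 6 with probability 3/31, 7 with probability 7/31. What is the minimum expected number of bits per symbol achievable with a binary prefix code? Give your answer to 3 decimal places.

Repeatedly combine the two least-probable nodes; the expected code length is the sum of the merged weights.
merge 3/62 + 2/31 → 7/62
merge 3/31 + 7/62 → 13/62
merge 7/62 + 4/31 → 15/62
merge 9/62 + 11/62 → 10/31
merge 13/62 + 7/31 → 27/62
merge 15/62 + 10/31 → 35/62
merge 27/62 + 35/62 → 1
L = 7/62 + 13/62 + 15/62 + 10/31 + 27/62 + 35/62 + 1 = 179/62 ≈ 2.887 bits/symbol.

2.887 bits/symbol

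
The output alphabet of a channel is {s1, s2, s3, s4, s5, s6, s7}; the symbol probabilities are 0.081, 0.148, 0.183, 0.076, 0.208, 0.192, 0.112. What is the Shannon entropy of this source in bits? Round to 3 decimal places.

2.715 bits

H = −Σ pᵢ log₂ pᵢ.
−0.081·log₂(0.081) = 0.2937
−0.148·log₂(0.148) = 0.4079
−0.183·log₂(0.183) = 0.4484
−0.076·log₂(0.076) = 0.2826
−0.208·log₂(0.208) = 0.4712
−0.192·log₂(0.192) = 0.4571
−0.112·log₂(0.112) = 0.3537
Sum ≈ 2.7146 → 2.715 bits.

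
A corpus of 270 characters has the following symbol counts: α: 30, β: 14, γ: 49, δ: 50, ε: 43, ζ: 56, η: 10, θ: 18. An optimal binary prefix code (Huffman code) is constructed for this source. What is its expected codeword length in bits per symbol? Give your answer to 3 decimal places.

Probabilities are the counts divided by 270.
Repeatedly combine the two least-probable nodes; the expected code length is the sum of the merged weights.
merge 1/27 + 7/135 → 4/45
merge 1/15 + 4/45 → 7/45
merge 1/9 + 7/45 → 4/15
merge 43/270 + 49/270 → 46/135
merge 5/27 + 28/135 → 53/135
merge 4/15 + 46/135 → 82/135
merge 53/135 + 82/135 → 1
L = 4/45 + 7/45 + 4/15 + 46/135 + 53/135 + 82/135 + 1 = 77/27 ≈ 2.852 bits/symbol.

2.852 bits/symbol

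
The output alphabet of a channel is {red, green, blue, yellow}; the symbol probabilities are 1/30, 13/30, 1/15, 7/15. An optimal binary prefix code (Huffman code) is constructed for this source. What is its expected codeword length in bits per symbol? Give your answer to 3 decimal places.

Repeatedly combine the two least-probable nodes; the expected code length is the sum of the merged weights.
merge 1/30 + 1/15 → 1/10
merge 1/10 + 13/30 → 8/15
merge 7/15 + 8/15 → 1
L = 1/10 + 8/15 + 1 = 49/30 ≈ 1.633 bits/symbol.

1.633 bits/symbol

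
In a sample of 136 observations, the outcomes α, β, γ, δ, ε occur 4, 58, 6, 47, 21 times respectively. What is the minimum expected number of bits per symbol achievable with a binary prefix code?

Probabilities are the counts divided by 136.
Repeatedly combine the two least-probable nodes; the expected code length is the sum of the merged weights.
merge 1/34 + 3/68 → 5/68
merge 5/68 + 21/136 → 31/136
merge 31/136 + 47/136 → 39/68
merge 29/68 + 39/68 → 1
L = 5/68 + 31/136 + 39/68 + 1 = 15/8 = 1.875 bits/symbol.

1.875 bits/symbol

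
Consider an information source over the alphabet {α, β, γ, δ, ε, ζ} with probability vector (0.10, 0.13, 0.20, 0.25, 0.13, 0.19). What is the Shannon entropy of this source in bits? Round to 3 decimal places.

H = −Σ pᵢ log₂ pᵢ.
−0.10·log₂(0.10) = 0.3322
−0.13·log₂(0.13) = 0.3826
−0.20·log₂(0.20) = 0.4644
−0.25·log₂(0.25) = 0.5000
−0.13·log₂(0.13) = 0.3826
−0.19·log₂(0.19) = 0.4552
Sum ≈ 2.5171 → 2.517 bits.

2.517 bits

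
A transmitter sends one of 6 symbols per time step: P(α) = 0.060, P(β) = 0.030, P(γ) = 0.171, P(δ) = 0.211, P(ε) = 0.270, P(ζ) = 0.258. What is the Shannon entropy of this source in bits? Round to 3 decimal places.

2.319 bits

H = −Σ pᵢ log₂ pᵢ.
−0.060·log₂(0.060) = 0.2435
−0.030·log₂(0.030) = 0.1518
−0.171·log₂(0.171) = 0.4357
−0.211·log₂(0.211) = 0.4736
−0.270·log₂(0.270) = 0.5100
−0.258·log₂(0.258) = 0.5043
Sum ≈ 2.3189 → 2.319 bits.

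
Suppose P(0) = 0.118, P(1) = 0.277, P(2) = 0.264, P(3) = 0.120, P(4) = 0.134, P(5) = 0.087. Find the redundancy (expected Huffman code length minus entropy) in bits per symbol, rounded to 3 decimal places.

0.013 bits

Entropy H = −Σ p log₂ p ≈ 2.4462 bits.
Huffman merges: 87/1000+59/500→41/200; 3/25+67/500→127/500; 41/200+127/500→459/1000; 33/125+277/1000→541/1000; 459/1000+541/1000→1. L = 2459/1000 ≈ 2.4590.
L − H = 2.4590 − 2.4462 = 0.013 bits.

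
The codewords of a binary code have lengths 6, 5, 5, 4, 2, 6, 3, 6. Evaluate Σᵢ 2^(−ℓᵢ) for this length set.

With common denominator 2^6 = 64: Σ 2^(−ℓᵢ) = 1/64 + 2/64 + 2/64 + 4/64 + 16/64 + 1/64 + 8/64 + 1/64 = 35/64 = 0.546875.

0.546875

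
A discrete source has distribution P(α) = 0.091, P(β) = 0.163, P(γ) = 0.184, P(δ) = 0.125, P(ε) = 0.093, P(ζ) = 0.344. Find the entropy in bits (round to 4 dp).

2.4139 bits

H = −Σ pᵢ log₂ pᵢ.
−0.091·log₂(0.091) = 0.3147
−0.163·log₂(0.163) = 0.4266
−0.184·log₂(0.184) = 0.4494
−0.125·log₂(0.125) = 0.3750
−0.093·log₂(0.093) = 0.3187
−0.344·log₂(0.344) = 0.5296
Sum ≈ 2.4139 → 2.4139 bits.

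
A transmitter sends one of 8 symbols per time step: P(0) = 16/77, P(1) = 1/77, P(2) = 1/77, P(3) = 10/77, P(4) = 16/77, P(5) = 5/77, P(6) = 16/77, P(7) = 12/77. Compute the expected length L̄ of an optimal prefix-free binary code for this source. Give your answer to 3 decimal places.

Repeatedly combine the two least-probable nodes; the expected code length is the sum of the merged weights.
merge 1/77 + 1/77 → 2/77
merge 2/77 + 5/77 → 1/11
merge 1/11 + 10/77 → 17/77
merge 12/77 + 16/77 → 4/11
merge 16/77 + 16/77 → 32/77
merge 17/77 + 4/11 → 45/77
merge 32/77 + 45/77 → 1
L = 2/77 + 1/11 + 17/77 + 4/11 + 32/77 + 45/77 + 1 = 208/77 ≈ 2.701 bits/symbol.

2.701 bits/symbol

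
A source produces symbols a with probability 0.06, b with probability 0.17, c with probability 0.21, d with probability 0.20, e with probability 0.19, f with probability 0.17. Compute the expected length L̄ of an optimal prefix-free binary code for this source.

Repeatedly combine the two least-probable nodes; the expected code length is the sum of the merged weights.
merge 3/50 + 17/100 → 23/100
merge 17/100 + 19/100 → 9/25
merge 1/5 + 21/100 → 41/100
merge 23/100 + 9/25 → 59/100
merge 41/100 + 59/100 → 1
L = 23/100 + 9/25 + 41/100 + 59/100 + 1 = 259/100 = 2.59 bits/symbol.

2.59 bits/symbol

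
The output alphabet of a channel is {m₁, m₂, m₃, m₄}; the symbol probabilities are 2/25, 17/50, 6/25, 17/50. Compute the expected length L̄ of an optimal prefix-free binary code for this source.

Repeatedly combine the two least-probable nodes; the expected code length is the sum of the merged weights.
merge 2/25 + 6/25 → 8/25
merge 8/25 + 17/50 → 33/50
merge 17/50 + 33/50 → 1
L = 8/25 + 33/50 + 1 = 99/50 = 1.98 bits/symbol.

1.98 bits/symbol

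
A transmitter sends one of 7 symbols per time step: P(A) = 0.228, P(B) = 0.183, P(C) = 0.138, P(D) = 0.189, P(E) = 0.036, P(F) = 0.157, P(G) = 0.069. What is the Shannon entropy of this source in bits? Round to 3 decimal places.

2.641 bits

H = −Σ pᵢ log₂ pᵢ.
−0.228·log₂(0.228) = 0.4863
−0.183·log₂(0.183) = 0.4484
−0.138·log₂(0.138) = 0.3943
−0.189·log₂(0.189) = 0.4543
−0.036·log₂(0.036) = 0.1727
−0.157·log₂(0.157) = 0.4194
−0.069·log₂(0.069) = 0.2662
Sum ≈ 2.6414 → 2.641 bits.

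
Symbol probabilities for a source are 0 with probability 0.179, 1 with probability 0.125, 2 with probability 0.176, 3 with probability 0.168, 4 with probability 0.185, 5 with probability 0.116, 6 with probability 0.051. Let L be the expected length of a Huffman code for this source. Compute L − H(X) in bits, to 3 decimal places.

Entropy H = −Σ p log₂ p ≈ 2.7226 bits.
Huffman merges: 51/1000+29/250→167/1000; 1/8+167/1000→73/250; 21/125+22/125→43/125; 179/1000+37/200→91/250; 73/250+43/125→159/250; 91/250+159/250→1. L = 2803/1000 ≈ 2.8030.
L − H = 2.8030 − 2.7226 = 0.080 bits.

0.080 bits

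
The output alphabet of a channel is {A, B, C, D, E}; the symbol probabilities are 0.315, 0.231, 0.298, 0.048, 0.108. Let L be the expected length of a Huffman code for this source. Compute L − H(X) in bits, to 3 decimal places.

0.065 bits

Entropy H = −Σ p log₂ p ≈ 2.0909 bits.
Huffman merges: 6/125+27/250→39/250; 39/250+231/1000→387/1000; 149/500+63/200→613/1000; 387/1000+613/1000→1. L = 539/250 ≈ 2.1560.
L − H = 2.1560 − 2.0909 = 0.065 bits.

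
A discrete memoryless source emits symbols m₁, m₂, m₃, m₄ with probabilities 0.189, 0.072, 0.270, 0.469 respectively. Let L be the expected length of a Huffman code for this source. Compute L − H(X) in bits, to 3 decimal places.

Entropy H = −Σ p log₂ p ≈ 1.7499 bits.
Huffman merges: 9/125+189/1000→261/1000; 261/1000+27/100→531/1000; 469/1000+531/1000→1. L = 224/125 ≈ 1.7920.
L − H = 1.7920 − 1.7499 = 0.042 bits.

0.042 bits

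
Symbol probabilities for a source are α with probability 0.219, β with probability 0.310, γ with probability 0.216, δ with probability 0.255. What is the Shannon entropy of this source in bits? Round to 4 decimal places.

1.9839 bits

H = −Σ pᵢ log₂ pᵢ.
−0.219·log₂(0.219) = 0.4798
−0.310·log₂(0.310) = 0.5238
−0.216·log₂(0.216) = 0.4776
−0.255·log₂(0.255) = 0.5027
Sum ≈ 1.9839 → 1.9839 bits.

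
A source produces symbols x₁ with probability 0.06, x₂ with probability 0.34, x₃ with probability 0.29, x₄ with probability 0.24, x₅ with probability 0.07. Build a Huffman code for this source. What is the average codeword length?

2.13 bits/symbol

Repeatedly combine the two least-probable nodes; the expected code length is the sum of the merged weights.
merge 3/50 + 7/100 → 13/100
merge 13/100 + 6/25 → 37/100
merge 29/100 + 17/50 → 63/100
merge 37/100 + 63/100 → 1
L = 13/100 + 37/100 + 63/100 + 1 = 213/100 = 2.13 bits/symbol.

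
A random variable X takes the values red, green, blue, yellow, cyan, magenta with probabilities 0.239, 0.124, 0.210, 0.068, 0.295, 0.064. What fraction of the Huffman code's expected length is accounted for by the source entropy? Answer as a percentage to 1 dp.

99.5%

Entropy H = −Σ p log₂ p ≈ 2.3769 bits.
Huffman merges: 8/125+17/250→33/250; 31/250+33/250→32/125; 21/100+239/1000→449/1000; 32/125+59/200→551/1000; 449/1000+551/1000→1. L = 597/250 ≈ 2.3880.
Efficiency = H/L = 2.3769/2.3880 = 99.5%.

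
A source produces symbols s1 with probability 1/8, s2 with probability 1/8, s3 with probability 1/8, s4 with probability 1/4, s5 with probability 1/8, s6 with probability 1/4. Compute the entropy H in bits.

2.5 bits

Each probability is a power of 1/2, so log₂(1/p) is an integer.
H = Σ p·log₂(1/p) = 1/8·3 + 1/8·3 + 1/8·3 + 1/4·2 + 1/8·3 + 1/4·2 = 2.5 bits.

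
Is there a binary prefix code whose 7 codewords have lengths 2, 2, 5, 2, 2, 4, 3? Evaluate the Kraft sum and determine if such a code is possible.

With common denominator 2^5 = 32: Σ 2^(−ℓᵢ) = 8/32 + 8/32 + 1/32 + 8/32 + 8/32 + 2/32 + 4/32 = 39/32 = 1.21875.
Kraft's inequality requires Σ ≤ 1; here Σ = 1.21875 > 1, so no such prefix code exists.

1.21875; no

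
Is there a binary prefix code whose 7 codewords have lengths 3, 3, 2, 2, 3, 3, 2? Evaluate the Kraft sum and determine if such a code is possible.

1.25; no

With common denominator 2^3 = 8: Σ 2^(−ℓᵢ) = 1/8 + 1/8 + 2/8 + 2/8 + 1/8 + 1/8 + 2/8 = 10/8 = 1.25.
Kraft's inequality requires Σ ≤ 1; here Σ = 1.25 > 1, so no such prefix code exists.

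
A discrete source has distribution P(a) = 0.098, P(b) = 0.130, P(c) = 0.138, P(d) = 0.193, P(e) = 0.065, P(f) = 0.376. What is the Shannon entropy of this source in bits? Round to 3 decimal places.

H = −Σ pᵢ log₂ pᵢ.
−0.098·log₂(0.098) = 0.3284
−0.130·log₂(0.130) = 0.3826
−0.138·log₂(0.138) = 0.3943
−0.193·log₂(0.193) = 0.4581
−0.065·log₂(0.065) = 0.2563
−0.376·log₂(0.376) = 0.5306
Sum ≈ 2.3503 → 2.350 bits.

2.350 bits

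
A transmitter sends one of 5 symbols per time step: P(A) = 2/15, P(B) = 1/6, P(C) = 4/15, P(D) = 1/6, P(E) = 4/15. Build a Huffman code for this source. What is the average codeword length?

2.3 bits/symbol

Repeatedly combine the two least-probable nodes; the expected code length is the sum of the merged weights.
merge 2/15 + 1/6 → 3/10
merge 1/6 + 4/15 → 13/30
merge 4/15 + 3/10 → 17/30
merge 13/30 + 17/30 → 1
L = 3/10 + 13/30 + 17/30 + 1 = 23/10 = 2.3 bits/symbol.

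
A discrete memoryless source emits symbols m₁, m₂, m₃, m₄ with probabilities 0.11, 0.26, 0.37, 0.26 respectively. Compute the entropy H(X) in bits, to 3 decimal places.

1.892 bits

H = −Σ pᵢ log₂ pᵢ.
−0.11·log₂(0.11) = 0.3503
−0.26·log₂(0.26) = 0.5053
−0.37·log₂(0.37) = 0.5307
−0.26·log₂(0.26) = 0.5053
Sum ≈ 1.8916 → 1.892 bits.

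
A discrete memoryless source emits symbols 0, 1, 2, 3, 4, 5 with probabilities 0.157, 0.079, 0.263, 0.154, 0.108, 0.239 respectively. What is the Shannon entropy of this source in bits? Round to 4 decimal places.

H = −Σ pᵢ log₂ pᵢ.
−0.157·log₂(0.157) = 0.4194
−0.079·log₂(0.079) = 0.2893
−0.263·log₂(0.263) = 0.5068
−0.154·log₂(0.154) = 0.4156
−0.108·log₂(0.108) = 0.3468
−0.239·log₂(0.239) = 0.4935
Sum ≈ 2.4714 → 2.4714 bits.

2.4714 bits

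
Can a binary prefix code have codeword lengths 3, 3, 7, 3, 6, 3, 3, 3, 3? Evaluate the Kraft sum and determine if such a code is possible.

With common denominator 2^7 = 128: Σ 2^(−ℓᵢ) = 16/128 + 16/128 + 1/128 + 16/128 + 2/128 + 16/128 + 16/128 + 16/128 + 16/128 = 115/128 = 0.8984375.
Kraft's inequality requires Σ ≤ 1; here Σ = 0.8984375 ≤ 1, so such a prefix code exists.

0.8984375; yes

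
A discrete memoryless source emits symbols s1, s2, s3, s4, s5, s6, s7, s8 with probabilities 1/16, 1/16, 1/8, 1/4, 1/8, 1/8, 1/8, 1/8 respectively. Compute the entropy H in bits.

2.875 bits

Each probability is a power of 1/2, so log₂(1/p) is an integer.
H = Σ p·log₂(1/p) = 1/16·4 + 1/16·4 + 1/8·3 + 1/4·2 + 1/8·3 + 1/8·3 + 1/8·3 + 1/8·3 = 2.875 bits.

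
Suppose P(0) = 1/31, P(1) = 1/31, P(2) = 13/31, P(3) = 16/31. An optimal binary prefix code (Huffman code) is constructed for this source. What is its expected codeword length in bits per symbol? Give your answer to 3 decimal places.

Repeatedly combine the two least-probable nodes; the expected code length is the sum of the merged weights.
merge 1/31 + 1/31 → 2/31
merge 2/31 + 13/31 → 15/31
merge 15/31 + 16/31 → 1
L = 2/31 + 15/31 + 1 = 48/31 ≈ 1.548 bits/symbol.

1.548 bits/symbol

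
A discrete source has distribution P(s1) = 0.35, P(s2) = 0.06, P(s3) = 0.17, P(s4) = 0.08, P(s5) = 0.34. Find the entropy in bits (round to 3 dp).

2.029 bits

H = −Σ pᵢ log₂ pᵢ.
−0.35·log₂(0.35) = 0.5301
−0.06·log₂(0.06) = 0.2435
−0.17·log₂(0.17) = 0.4346
−0.08·log₂(0.08) = 0.2915
−0.34·log₂(0.34) = 0.5292
Sum ≈ 2.0289 → 2.029 bits.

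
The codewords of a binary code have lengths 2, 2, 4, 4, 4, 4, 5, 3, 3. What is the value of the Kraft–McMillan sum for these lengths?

With common denominator 2^5 = 32: Σ 2^(−ℓᵢ) = 8/32 + 8/32 + 2/32 + 2/32 + 2/32 + 2/32 + 1/32 + 4/32 + 4/32 = 33/32 = 1.03125.

1.03125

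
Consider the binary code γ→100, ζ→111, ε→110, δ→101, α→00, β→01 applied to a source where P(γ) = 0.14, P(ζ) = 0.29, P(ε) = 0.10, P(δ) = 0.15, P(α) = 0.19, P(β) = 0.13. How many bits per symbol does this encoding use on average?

2.68 bits/symbol

L̄ = Σ pᵢ·ℓᵢ = 0.14·3 + 0.29·3 + 0.10·3 + 0.15·3 + 0.19·2 + 0.13·2 = 2.68 bits/symbol.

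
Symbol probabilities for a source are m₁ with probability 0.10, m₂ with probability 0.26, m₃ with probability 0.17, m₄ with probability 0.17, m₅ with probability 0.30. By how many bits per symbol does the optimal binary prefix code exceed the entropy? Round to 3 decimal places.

Entropy H = −Σ p log₂ p ≈ 2.2277 bits.
Huffman merges: 1/10+17/100→27/100; 17/100+13/50→43/100; 27/100+3/10→57/100; 43/100+57/100→1. L = 227/100 ≈ 2.2700.
L − H = 2.2700 − 2.2277 = 0.042 bits.

0.042 bits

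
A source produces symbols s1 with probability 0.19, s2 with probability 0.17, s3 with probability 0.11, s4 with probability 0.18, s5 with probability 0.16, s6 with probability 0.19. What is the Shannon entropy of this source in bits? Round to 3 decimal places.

2.564 bits

H = −Σ pᵢ log₂ pᵢ.
−0.19·log₂(0.19) = 0.4552
−0.17·log₂(0.17) = 0.4346
−0.11·log₂(0.11) = 0.3503
−0.18·log₂(0.18) = 0.4453
−0.16·log₂(0.16) = 0.4230
−0.19·log₂(0.19) = 0.4552
Sum ≈ 2.5637 → 2.564 bits.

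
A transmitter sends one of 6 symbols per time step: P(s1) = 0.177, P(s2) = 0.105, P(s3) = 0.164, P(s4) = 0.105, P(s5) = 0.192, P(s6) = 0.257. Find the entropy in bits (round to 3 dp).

2.514 bits

H = −Σ pᵢ log₂ pᵢ.
−0.177·log₂(0.177) = 0.4422
−0.105·log₂(0.105) = 0.3414
−0.164·log₂(0.164) = 0.4278
−0.105·log₂(0.105) = 0.3414
−0.192·log₂(0.192) = 0.4571
−0.257·log₂(0.257) = 0.5038
Sum ≈ 2.5136 → 2.514 bits.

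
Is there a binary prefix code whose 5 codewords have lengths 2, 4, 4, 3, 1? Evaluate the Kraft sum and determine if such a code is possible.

With common denominator 2^4 = 16: Σ 2^(−ℓᵢ) = 4/16 + 1/16 + 1/16 + 2/16 + 8/16 = 16/16 = 1.
Kraft's inequality requires Σ ≤ 1; here Σ = 1 ≤ 1, so such a prefix code exists.

1; yes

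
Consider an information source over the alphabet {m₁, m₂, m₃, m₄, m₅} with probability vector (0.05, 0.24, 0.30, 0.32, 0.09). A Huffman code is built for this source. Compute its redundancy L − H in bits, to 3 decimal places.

0.070 bits

Entropy H = −Σ p log₂ p ≈ 2.0700 bits.
Huffman merges: 1/20+9/100→7/50; 7/50+6/25→19/50; 3/10+8/25→31/50; 19/50+31/50→1. L = 107/50 ≈ 2.1400.
L − H = 2.1400 − 2.0700 = 0.070 bits.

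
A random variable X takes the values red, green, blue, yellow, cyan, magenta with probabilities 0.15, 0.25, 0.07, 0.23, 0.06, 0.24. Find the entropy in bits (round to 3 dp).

2.404 bits

H = −Σ pᵢ log₂ pᵢ.
−0.15·log₂(0.15) = 0.4105
−0.25·log₂(0.25) = 0.5000
−0.07·log₂(0.07) = 0.2686
−0.23·log₂(0.23) = 0.4877
−0.06·log₂(0.06) = 0.2435
−0.24·log₂(0.24) = 0.4941
Sum ≈ 2.4044 → 2.404 bits.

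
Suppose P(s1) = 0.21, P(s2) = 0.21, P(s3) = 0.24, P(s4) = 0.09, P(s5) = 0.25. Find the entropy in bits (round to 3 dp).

2.252 bits

H = −Σ pᵢ log₂ pᵢ.
−0.21·log₂(0.21) = 0.4728
−0.21·log₂(0.21) = 0.4728
−0.24·log₂(0.24) = 0.4941
−0.09·log₂(0.09) = 0.3127
−0.25·log₂(0.25) = 0.5000
Sum ≈ 2.2524 → 2.252 bits.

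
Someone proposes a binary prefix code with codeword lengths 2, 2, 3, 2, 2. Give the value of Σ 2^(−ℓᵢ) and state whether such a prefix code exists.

1.125; no

With common denominator 2^3 = 8: Σ 2^(−ℓᵢ) = 2/8 + 2/8 + 1/8 + 2/8 + 2/8 = 9/8 = 1.125.
Kraft's inequality requires Σ ≤ 1; here Σ = 1.125 > 1, so no such prefix code exists.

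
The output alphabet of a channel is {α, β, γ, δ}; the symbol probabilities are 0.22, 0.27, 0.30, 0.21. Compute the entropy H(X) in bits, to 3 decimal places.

1.985 bits

H = −Σ pᵢ log₂ pᵢ.
−0.22·log₂(0.22) = 0.4806
−0.27·log₂(0.27) = 0.5100
−0.30·log₂(0.30) = 0.5211
−0.21·log₂(0.21) = 0.4728
Sum ≈ 1.9845 → 1.985 bits.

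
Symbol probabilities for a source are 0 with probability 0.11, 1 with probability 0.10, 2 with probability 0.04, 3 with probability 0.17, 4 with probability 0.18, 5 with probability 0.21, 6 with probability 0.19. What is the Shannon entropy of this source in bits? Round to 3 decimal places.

2.676 bits

H = −Σ pᵢ log₂ pᵢ.
−0.11·log₂(0.11) = 0.3503
−0.10·log₂(0.10) = 0.3322
−0.04·log₂(0.04) = 0.1858
−0.17·log₂(0.17) = 0.4346
−0.18·log₂(0.18) = 0.4453
−0.21·log₂(0.21) = 0.4728
−0.19·log₂(0.19) = 0.4552
Sum ≈ 2.6762 → 2.676 bits.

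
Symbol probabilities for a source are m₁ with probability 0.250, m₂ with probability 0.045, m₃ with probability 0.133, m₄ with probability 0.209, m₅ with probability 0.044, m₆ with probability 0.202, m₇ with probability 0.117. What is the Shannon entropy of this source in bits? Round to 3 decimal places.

2.587 bits

H = −Σ pᵢ log₂ pᵢ.
−0.250·log₂(0.250) = 0.5000
−0.045·log₂(0.045) = 0.2013
−0.133·log₂(0.133) = 0.3871
−0.209·log₂(0.209) = 0.4720
−0.044·log₂(0.044) = 0.1983
−0.202·log₂(0.202) = 0.4661
−0.117·log₂(0.117) = 0.3622
Sum ≈ 2.5870 → 2.587 bits.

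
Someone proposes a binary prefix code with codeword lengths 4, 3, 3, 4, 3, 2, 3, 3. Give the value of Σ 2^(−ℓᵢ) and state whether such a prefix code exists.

With common denominator 2^4 = 16: Σ 2^(−ℓᵢ) = 1/16 + 2/16 + 2/16 + 1/16 + 2/16 + 4/16 + 2/16 + 2/16 = 16/16 = 1.
Kraft's inequality requires Σ ≤ 1; here Σ = 1 ≤ 1, so such a prefix code exists.

1; yes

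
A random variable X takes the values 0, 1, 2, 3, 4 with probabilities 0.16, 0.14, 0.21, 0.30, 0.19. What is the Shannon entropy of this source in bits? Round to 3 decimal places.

H = −Σ pᵢ log₂ pᵢ.
−0.16·log₂(0.16) = 0.4230
−0.14·log₂(0.14) = 0.3971
−0.21·log₂(0.21) = 0.4728
−0.30·log₂(0.30) = 0.5211
−0.19·log₂(0.19) = 0.4552
Sum ≈ 2.2693 → 2.269 bits.

2.269 bits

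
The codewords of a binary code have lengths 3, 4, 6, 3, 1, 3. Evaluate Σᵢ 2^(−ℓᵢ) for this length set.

0.953125

With common denominator 2^6 = 64: Σ 2^(−ℓᵢ) = 8/64 + 4/64 + 1/64 + 8/64 + 32/64 + 8/64 = 61/64 = 0.953125.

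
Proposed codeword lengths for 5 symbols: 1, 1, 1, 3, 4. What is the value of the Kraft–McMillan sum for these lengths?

With common denominator 2^4 = 16: Σ 2^(−ℓᵢ) = 8/16 + 8/16 + 8/16 + 2/16 + 1/16 = 27/16 = 1.6875.

1.6875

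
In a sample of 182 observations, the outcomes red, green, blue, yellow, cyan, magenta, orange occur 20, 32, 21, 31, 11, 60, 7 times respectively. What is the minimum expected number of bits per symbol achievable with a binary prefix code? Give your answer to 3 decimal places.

2.593 bits/symbol

Probabilities are the counts divided by 182.
Repeatedly combine the two least-probable nodes; the expected code length is the sum of the merged weights.
merge 1/26 + 11/182 → 9/91
merge 9/91 + 10/91 → 19/91
merge 3/26 + 31/182 → 2/7
merge 16/91 + 19/91 → 5/13
merge 2/7 + 30/91 → 8/13
merge 5/13 + 8/13 → 1
L = 9/91 + 19/91 + 2/7 + 5/13 + 8/13 + 1 = 236/91 ≈ 2.593 bits/symbol.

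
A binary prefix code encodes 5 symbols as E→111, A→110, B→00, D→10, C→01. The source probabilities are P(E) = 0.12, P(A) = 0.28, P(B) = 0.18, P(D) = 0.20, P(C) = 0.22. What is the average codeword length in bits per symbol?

L̄ = Σ pᵢ·ℓᵢ = 0.12·3 + 0.28·3 + 0.18·2 + 0.20·2 + 0.22·2 = 2.4 bits/symbol.

2.4 bits/symbol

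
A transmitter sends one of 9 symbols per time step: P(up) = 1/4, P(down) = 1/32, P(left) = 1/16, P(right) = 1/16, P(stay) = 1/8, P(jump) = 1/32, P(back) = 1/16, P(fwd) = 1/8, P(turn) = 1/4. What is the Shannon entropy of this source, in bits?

2.8125 bits

Each probability is a power of 1/2, so log₂(1/p) is an integer.
H = Σ p·log₂(1/p) = 1/4·2 + 1/32·5 + 1/16·4 + 1/16·4 + 1/8·3 + 1/32·5 + 1/16·4 + 1/8·3 + 1/4·2 = 2.8125 bits.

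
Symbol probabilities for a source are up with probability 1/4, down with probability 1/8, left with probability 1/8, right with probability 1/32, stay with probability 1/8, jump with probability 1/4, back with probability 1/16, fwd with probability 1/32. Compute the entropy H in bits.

2.6875 bits

Each probability is a power of 1/2, so log₂(1/p) is an integer.
H = Σ p·log₂(1/p) = 1/4·2 + 1/8·3 + 1/8·3 + 1/32·5 + 1/8·3 + 1/4·2 + 1/16·4 + 1/32·5 = 2.6875 bits.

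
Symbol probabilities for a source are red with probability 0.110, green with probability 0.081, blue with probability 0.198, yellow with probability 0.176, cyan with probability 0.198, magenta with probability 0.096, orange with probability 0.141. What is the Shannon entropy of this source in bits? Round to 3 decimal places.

H = −Σ pᵢ log₂ pᵢ.
−0.110·log₂(0.110) = 0.3503
−0.081·log₂(0.081) = 0.2937
−0.198·log₂(0.198) = 0.4626
−0.176·log₂(0.176) = 0.4411
−0.198·log₂(0.198) = 0.4626
−0.096·log₂(0.096) = 0.3246
−0.141·log₂(0.141) = 0.3985
Sum ≈ 2.7334 → 2.733 bits.

2.733 bits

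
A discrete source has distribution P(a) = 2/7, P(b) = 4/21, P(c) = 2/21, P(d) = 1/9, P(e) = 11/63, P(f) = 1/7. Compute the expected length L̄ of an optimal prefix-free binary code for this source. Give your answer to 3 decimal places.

2.524 bits/symbol

Repeatedly combine the two least-probable nodes; the expected code length is the sum of the merged weights.
merge 2/21 + 1/9 → 13/63
merge 1/7 + 11/63 → 20/63
merge 4/21 + 13/63 → 25/63
merge 2/7 + 20/63 → 38/63
merge 25/63 + 38/63 → 1
L = 13/63 + 20/63 + 25/63 + 38/63 + 1 = 53/21 ≈ 2.524 bits/symbol.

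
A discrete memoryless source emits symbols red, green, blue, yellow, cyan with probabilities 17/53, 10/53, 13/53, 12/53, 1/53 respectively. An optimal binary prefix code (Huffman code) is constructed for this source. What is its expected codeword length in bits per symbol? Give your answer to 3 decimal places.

2.208 bits/symbol

Repeatedly combine the two least-probable nodes; the expected code length is the sum of the merged weights.
merge 1/53 + 10/53 → 11/53
merge 11/53 + 12/53 → 23/53
merge 13/53 + 17/53 → 30/53
merge 23/53 + 30/53 → 1
L = 11/53 + 23/53 + 30/53 + 1 = 117/53 ≈ 2.208 bits/symbol.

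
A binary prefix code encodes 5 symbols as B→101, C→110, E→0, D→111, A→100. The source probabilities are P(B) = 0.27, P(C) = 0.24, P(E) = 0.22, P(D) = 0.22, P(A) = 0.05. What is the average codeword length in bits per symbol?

L̄ = Σ pᵢ·ℓᵢ = 0.27·3 + 0.24·3 + 0.22·1 + 0.22·3 + 0.05·3 = 2.56 bits/symbol.

2.56 bits/symbol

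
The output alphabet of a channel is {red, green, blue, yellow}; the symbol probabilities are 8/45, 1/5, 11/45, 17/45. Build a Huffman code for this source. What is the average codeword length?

Repeatedly combine the two least-probable nodes; the expected code length is the sum of the merged weights.
merge 8/45 + 1/5 → 17/45
merge 11/45 + 17/45 → 28/45
merge 17/45 + 28/45 → 1
L = 17/45 + 28/45 + 1 = 2 bits/symbol.

2 bits/symbol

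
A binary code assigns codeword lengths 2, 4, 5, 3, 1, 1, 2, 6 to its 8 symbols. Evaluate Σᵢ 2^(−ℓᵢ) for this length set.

1.734375

With common denominator 2^6 = 64: Σ 2^(−ℓᵢ) = 16/64 + 4/64 + 2/64 + 8/64 + 32/64 + 32/64 + 16/64 + 1/64 = 111/64 = 1.734375.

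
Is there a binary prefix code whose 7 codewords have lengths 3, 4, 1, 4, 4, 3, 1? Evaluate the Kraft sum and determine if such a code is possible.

With common denominator 2^4 = 16: Σ 2^(−ℓᵢ) = 2/16 + 1/16 + 8/16 + 1/16 + 1/16 + 2/16 + 8/16 = 23/16 = 1.4375.
Kraft's inequality requires Σ ≤ 1; here Σ = 1.4375 > 1, so no such prefix code exists.

1.4375; no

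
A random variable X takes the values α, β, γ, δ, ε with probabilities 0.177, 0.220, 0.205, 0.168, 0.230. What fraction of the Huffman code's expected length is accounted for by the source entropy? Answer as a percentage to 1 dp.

Entropy H = −Σ p log₂ p ≈ 2.3115 bits.
Huffman merges: 21/125+177/1000→69/200; 41/200+11/50→17/40; 23/100+69/200→23/40; 17/40+23/40→1. L = 469/200 ≈ 2.3450.
Efficiency = H/L = 2.3115/2.3450 = 98.6%.

98.6%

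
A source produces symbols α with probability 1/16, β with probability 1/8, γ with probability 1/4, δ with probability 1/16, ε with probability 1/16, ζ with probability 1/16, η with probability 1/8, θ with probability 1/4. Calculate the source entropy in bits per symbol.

2.75 bits

Each probability is a power of 1/2, so log₂(1/p) is an integer.
H = Σ p·log₂(1/p) = 1/16·4 + 1/8·3 + 1/4·2 + 1/16·4 + 1/16·4 + 1/16·4 + 1/8·3 + 1/4·2 = 2.75 bits.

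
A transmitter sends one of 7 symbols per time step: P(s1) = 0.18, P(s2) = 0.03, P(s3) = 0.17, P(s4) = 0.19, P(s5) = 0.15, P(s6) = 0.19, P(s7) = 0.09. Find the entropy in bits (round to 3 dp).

H = −Σ pᵢ log₂ pᵢ.
−0.18·log₂(0.18) = 0.4453
−0.03·log₂(0.03) = 0.1518
−0.17·log₂(0.17) = 0.4346
−0.19·log₂(0.19) = 0.4552
−0.15·log₂(0.15) = 0.4105
−0.19·log₂(0.19) = 0.4552
−0.09·log₂(0.09) = 0.3127
Sum ≈ 2.6653 → 2.665 bits.

2.665 bits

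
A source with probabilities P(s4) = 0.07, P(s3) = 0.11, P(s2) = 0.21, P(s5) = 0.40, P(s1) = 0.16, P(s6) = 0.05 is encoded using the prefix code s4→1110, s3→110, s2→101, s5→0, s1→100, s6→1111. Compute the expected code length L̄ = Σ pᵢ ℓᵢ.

2.32 bits/symbol

L̄ = Σ pᵢ·ℓᵢ = 0.07·4 + 0.11·3 + 0.21·3 + 0.40·1 + 0.16·3 + 0.05·4 = 2.32 bits/symbol.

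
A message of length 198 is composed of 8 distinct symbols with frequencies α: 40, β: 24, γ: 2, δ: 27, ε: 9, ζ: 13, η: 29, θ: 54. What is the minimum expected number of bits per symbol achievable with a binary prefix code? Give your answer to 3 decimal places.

Probabilities are the counts divided by 198.
Repeatedly combine the two least-probable nodes; the expected code length is the sum of the merged weights.
merge 1/99 + 1/22 → 1/18
merge 1/18 + 13/198 → 4/33
merge 4/33 + 4/33 → 8/33
merge 3/22 + 29/198 → 28/99
merge 20/99 + 8/33 → 4/9
merge 3/11 + 28/99 → 5/9
merge 4/9 + 5/9 → 1
L = 1/18 + 4/33 + 8/33 + 28/99 + 4/9 + 5/9 + 1 = 535/198 ≈ 2.702 bits/symbol.

2.702 bits/symbol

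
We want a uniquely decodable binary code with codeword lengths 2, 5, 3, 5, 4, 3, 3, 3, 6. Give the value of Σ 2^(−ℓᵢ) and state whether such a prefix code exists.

0.890625; yes

With common denominator 2^6 = 64: Σ 2^(−ℓᵢ) = 16/64 + 2/64 + 8/64 + 2/64 + 4/64 + 8/64 + 8/64 + 8/64 + 1/64 = 57/64 = 0.890625.
Kraft's inequality requires Σ ≤ 1; here Σ = 0.890625 ≤ 1, so such a prefix code exists.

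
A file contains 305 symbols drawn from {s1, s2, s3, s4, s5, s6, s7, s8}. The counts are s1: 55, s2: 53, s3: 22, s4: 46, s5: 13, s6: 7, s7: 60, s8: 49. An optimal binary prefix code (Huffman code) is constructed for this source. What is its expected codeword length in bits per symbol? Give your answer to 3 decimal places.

2.826 bits/symbol

Probabilities are the counts divided by 305.
Repeatedly combine the two least-probable nodes; the expected code length is the sum of the merged weights.
merge 7/305 + 13/305 → 4/61
merge 4/61 + 22/305 → 42/305
merge 42/305 + 46/305 → 88/305
merge 49/305 + 53/305 → 102/305
merge 11/61 + 12/61 → 23/61
merge 88/305 + 102/305 → 38/61
merge 23/61 + 38/61 → 1
L = 4/61 + 42/305 + 88/305 + 102/305 + 23/61 + 38/61 + 1 = 862/305 ≈ 2.826 bits/symbol.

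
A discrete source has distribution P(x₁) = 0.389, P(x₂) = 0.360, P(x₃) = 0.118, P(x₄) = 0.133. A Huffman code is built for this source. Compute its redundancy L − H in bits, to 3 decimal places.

0.051 bits

Entropy H = −Σ p log₂ p ≈ 1.8114 bits.
Huffman merges: 59/500+133/1000→251/1000; 251/1000+9/25→611/1000; 389/1000+611/1000→1. L = 931/500 ≈ 1.8620.
L − H = 1.8620 − 1.8114 = 0.051 bits.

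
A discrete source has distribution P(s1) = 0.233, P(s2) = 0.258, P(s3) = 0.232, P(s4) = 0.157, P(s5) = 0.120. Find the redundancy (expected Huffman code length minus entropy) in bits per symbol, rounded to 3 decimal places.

Entropy H = −Σ p log₂ p ≈ 2.2694 bits.
Huffman merges: 3/25+157/1000→277/1000; 29/125+233/1000→93/200; 129/500+277/1000→107/200; 93/200+107/200→1. L = 2277/1000 ≈ 2.2770.
L − H = 2.2770 − 2.2694 = 0.008 bits.

0.008 bits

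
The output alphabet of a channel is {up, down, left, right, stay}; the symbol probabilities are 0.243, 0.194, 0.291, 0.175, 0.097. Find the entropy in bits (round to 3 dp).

H = −Σ pᵢ log₂ pᵢ.
−0.243·log₂(0.243) = 0.4960
−0.194·log₂(0.194) = 0.4590
−0.291·log₂(0.291) = 0.5182
−0.175·log₂(0.175) = 0.4401
−0.097·log₂(0.097) = 0.3265
Sum ≈ 2.2397 → 2.240 bits.

2.240 bits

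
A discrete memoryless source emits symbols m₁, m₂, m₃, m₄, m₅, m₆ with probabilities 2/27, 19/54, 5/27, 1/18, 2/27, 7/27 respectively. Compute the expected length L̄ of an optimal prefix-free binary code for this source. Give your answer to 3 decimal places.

Repeatedly combine the two least-probable nodes; the expected code length is the sum of the merged weights.
merge 1/18 + 2/27 → 7/54
merge 2/27 + 7/54 → 11/54
merge 5/27 + 11/54 → 7/18
merge 7/27 + 19/54 → 11/18
merge 7/18 + 11/18 → 1
L = 7/54 + 11/54 + 7/18 + 11/18 + 1 = 7/3 ≈ 2.333 bits/symbol.

2.333 bits/symbol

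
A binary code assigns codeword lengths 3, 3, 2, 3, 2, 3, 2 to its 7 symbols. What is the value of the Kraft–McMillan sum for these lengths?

1.25

With common denominator 2^3 = 8: Σ 2^(−ℓᵢ) = 1/8 + 1/8 + 2/8 + 1/8 + 2/8 + 1/8 + 2/8 = 10/8 = 1.25.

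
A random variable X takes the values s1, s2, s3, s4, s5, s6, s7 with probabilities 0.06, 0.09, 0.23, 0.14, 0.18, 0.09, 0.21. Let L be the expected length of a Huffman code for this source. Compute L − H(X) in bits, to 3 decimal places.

0.038 bits

Entropy H = −Σ p log₂ p ≈ 2.6717 bits.
Huffman merges: 3/50+9/100→3/20; 9/100+7/50→23/100; 3/20+9/50→33/100; 21/100+23/100→11/25; 23/100+33/100→14/25; 11/25+14/25→1. L = 271/100 ≈ 2.7100.
L − H = 2.7100 − 2.6717 = 0.038 bits.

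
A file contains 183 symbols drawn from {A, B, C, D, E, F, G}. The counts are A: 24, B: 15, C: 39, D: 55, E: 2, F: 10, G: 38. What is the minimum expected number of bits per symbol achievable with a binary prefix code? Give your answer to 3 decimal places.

Probabilities are the counts divided by 183.
Repeatedly combine the two least-probable nodes; the expected code length is the sum of the merged weights.
merge 2/183 + 10/183 → 4/61
merge 4/61 + 5/61 → 9/61
merge 8/61 + 9/61 → 17/61
merge 38/183 + 13/61 → 77/183
merge 17/61 + 55/183 → 106/183
merge 77/183 + 106/183 → 1
L = 4/61 + 9/61 + 17/61 + 77/183 + 106/183 + 1 = 152/61 ≈ 2.492 bits/symbol.

2.492 bits/symbol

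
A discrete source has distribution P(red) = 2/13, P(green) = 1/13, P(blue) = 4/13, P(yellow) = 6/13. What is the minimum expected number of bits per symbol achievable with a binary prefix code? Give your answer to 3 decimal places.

Repeatedly combine the two least-probable nodes; the expected code length is the sum of the merged weights.
merge 1/13 + 2/13 → 3/13
merge 3/13 + 4/13 → 7/13
merge 6/13 + 7/13 → 1
L = 3/13 + 7/13 + 1 = 23/13 ≈ 1.769 bits/symbol.

1.769 bits/symbol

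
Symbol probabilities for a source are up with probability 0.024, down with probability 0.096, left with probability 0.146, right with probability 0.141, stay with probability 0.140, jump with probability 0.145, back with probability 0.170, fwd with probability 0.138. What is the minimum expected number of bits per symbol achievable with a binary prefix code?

2.95 bits/symbol

Repeatedly combine the two least-probable nodes; the expected code length is the sum of the merged weights.
merge 3/125 + 12/125 → 3/25
merge 3/25 + 69/500 → 129/500
merge 7/50 + 141/1000 → 281/1000
merge 29/200 + 73/500 → 291/1000
merge 17/100 + 129/500 → 107/250
merge 281/1000 + 291/1000 → 143/250
merge 107/250 + 143/250 → 1
L = 3/25 + 129/500 + 281/1000 + 291/1000 + 107/250 + 143/250 + 1 = 59/20 = 2.95 bits/symbol.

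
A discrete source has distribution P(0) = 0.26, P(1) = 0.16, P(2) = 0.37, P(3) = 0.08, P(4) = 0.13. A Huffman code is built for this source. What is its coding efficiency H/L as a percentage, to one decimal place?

Entropy H = −Σ p log₂ p ≈ 2.1332 bits.
Huffman merges: 2/25+13/100→21/100; 4/25+21/100→37/100; 13/50+37/100→63/100; 37/100+63/100→1. L = 221/100 ≈ 2.2100.
Efficiency = H/L = 2.1332/2.2100 = 96.5%.

96.5%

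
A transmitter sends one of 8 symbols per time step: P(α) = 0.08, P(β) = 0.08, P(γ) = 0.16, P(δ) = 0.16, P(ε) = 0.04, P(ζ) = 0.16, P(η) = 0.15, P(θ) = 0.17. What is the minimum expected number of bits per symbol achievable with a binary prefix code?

Repeatedly combine the two least-probable nodes; the expected code length is the sum of the merged weights.
merge 1/25 + 2/25 → 3/25
merge 2/25 + 3/25 → 1/5
merge 3/20 + 4/25 → 31/100
merge 4/25 + 4/25 → 8/25
merge 17/100 + 1/5 → 37/100
merge 31/100 + 8/25 → 63/100
merge 37/100 + 63/100 → 1
L = 3/25 + 1/5 + 31/100 + 8/25 + 37/100 + 63/100 + 1 = 59/20 = 2.95 bits/symbol.

2.95 bits/symbol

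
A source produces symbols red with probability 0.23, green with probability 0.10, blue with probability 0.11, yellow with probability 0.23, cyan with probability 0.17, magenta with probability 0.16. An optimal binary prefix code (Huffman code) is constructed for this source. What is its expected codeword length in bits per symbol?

2.54 bits/symbol

Repeatedly combine the two least-probable nodes; the expected code length is the sum of the merged weights.
merge 1/10 + 11/100 → 21/100
merge 4/25 + 17/100 → 33/100
merge 21/100 + 23/100 → 11/25
merge 23/100 + 33/100 → 14/25
merge 11/25 + 14/25 → 1
L = 21/100 + 33/100 + 11/25 + 14/25 + 1 = 127/50 = 2.54 bits/symbol.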